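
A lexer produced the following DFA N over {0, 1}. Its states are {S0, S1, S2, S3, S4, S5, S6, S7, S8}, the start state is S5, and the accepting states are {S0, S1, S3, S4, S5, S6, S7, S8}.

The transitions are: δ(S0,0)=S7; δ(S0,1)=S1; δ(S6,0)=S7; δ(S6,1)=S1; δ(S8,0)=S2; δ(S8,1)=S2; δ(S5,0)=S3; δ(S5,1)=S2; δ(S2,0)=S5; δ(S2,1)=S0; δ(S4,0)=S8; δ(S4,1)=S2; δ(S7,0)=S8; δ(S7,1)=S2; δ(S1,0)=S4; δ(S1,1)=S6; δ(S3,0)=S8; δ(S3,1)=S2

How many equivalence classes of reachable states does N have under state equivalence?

All states are reachable from the start state.
Start with accepting vs non-accepting: {S0,S1,S3,S4,S5,S6,S7,S8} | {S2}.
Refine {S0,S1,S3,S4,S5,S6,S7,S8} on symbol 0: members go to different blocks, giving {S0,S1,S3,S4,S5,S6,S7} and {S8}.
On input 0, block {S0,S1,S3,S4,S5,S6,S7} splits into {S0,S1,S5,S6} and {S3,S4,S7}.
Refine {S0,S1,S5,S6} on symbol 1: members go to different blocks, giving {S0,S1,S6} and {S5}.
No further refinement is possible. Final partition (5 blocks): {S0,S1,S6} | {S2} | {S8} | {S3,S4,S7} | {S5}.

5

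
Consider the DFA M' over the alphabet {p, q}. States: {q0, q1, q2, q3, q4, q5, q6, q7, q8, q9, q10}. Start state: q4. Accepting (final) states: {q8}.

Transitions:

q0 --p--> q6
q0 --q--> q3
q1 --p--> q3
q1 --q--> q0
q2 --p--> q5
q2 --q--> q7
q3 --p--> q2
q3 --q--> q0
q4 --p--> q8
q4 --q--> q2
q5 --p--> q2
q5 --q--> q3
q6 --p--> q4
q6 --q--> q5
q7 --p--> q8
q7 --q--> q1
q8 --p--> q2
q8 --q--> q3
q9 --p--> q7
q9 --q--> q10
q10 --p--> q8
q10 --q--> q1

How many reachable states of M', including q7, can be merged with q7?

First remove the unreachable states {q9,q10}; 9 states remain.
Start with accepting vs non-accepting: {q8} | {q0,q1,q2,q3,q4,q5,q6,q7}.
Refine {q0,q1,q2,q3,q4,q5,q6,q7} on symbol p: members go to different blocks, giving {q0,q1,q2,q3,q5,q6} and {q4,q7}.
Refine {q0,q1,q2,q3,q5,q6} on symbol p: members go to different blocks, giving {q0,q1,q2,q3,q5} and {q6}.
Split {q0,q1,q2,q3,q5} by δ(·,p) → {q1,q2,q3,q5} and {q0}.
Refine {q1,q2,q3,q5} on symbol q: members go to different blocks, giving {q1,q3} and {q2} and {q5}.
On input p, block {q1,q3} splits into {q1} and {q3}.
Split {q4,q7} by δ(·,q) → {q4} and {q7}.
Stable partition: {q8} | {q1} | {q4} | {q6} | {q0} | {q2} | {q5} | {q3} | {q7} — 9 equivalence classes.
The equivalence class containing q7 is {q7}, of size 1.

1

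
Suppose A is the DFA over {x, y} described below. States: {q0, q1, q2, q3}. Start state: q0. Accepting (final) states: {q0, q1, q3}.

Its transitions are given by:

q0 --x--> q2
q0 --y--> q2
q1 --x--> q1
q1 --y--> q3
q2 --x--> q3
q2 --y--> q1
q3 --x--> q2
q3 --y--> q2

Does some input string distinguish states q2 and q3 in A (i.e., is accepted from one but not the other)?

P0 = {q0,q1,q3} | {q2}.
Refine {q0,q1,q3} on symbol x: members go to different blocks, giving {q0,q3} and {q1}.
The partition is now stable with 3 blocks: {q0,q3} | {q2} | {q1}.
q2 and q3 end up in different blocks, so they are distinguishable. For instance, the string 'ε' is accepted from only q3.

Yes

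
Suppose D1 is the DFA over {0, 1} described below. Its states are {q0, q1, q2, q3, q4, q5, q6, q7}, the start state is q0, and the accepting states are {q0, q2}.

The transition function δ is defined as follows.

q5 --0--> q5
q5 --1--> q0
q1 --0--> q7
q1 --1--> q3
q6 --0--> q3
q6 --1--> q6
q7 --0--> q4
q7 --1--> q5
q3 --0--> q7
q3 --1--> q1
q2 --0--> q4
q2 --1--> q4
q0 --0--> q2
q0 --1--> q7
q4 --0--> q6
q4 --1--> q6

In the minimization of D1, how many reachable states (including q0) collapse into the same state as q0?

All states are reachable from the start state.
Initial partition by acceptance: {q0,q2} | {q1,q3,q4,q5,q6,q7}.
Split {q0,q2} by δ(·,0) → {q0} and {q2}.
Split {q1,q3,q4,q5,q6,q7} by δ(·,1) → {q1,q3,q4,q6,q7} and {q5}.
Refine {q1,q3,q4,q6,q7} on symbol 1: members go to different blocks, giving {q1,q3,q4,q6} and {q7}.
Refine {q1,q3,q4,q6} on symbol 0: members go to different blocks, giving {q1,q3} and {q4,q6}.
Refine {q4,q6} on symbol 0: members go to different blocks, giving {q4} and {q6}.
The partition is now stable with 7 blocks: {q0} | {q1,q3} | {q2} | {q5} | {q7} | {q4} | {q6}.
The equivalence class containing q0 is {q0}, of size 1.

1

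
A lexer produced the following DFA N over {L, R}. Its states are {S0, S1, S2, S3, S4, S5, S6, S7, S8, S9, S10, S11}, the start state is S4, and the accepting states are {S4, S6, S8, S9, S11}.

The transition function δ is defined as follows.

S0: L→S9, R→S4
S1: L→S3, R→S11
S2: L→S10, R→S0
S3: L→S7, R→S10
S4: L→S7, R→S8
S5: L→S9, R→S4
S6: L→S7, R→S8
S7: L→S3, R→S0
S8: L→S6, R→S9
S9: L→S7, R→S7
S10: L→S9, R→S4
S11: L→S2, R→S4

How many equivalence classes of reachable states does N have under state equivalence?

5

Reachable states from the start: {S0,S3,S4,S6,S7,S8,S9,S10}. Unreachable: {S1,S2,S5,S11} — drop them.
Start with accepting vs non-accepting: {S4,S6,S8,S9} | {S0,S3,S7,S10}.
Split {S4,S6,S8,S9} by δ(·,L) → {S4,S6,S9} and {S8}.
On input R, block {S4,S6,S9} splits into {S4,S6} and {S9}.
Split {S0,S3,S7,S10} by δ(·,L) → {S0,S10} and {S3,S7}.
No further refinement is possible. Final partition (5 blocks): {S4,S6} | {S0,S10} | {S8} | {S9} | {S3,S7}.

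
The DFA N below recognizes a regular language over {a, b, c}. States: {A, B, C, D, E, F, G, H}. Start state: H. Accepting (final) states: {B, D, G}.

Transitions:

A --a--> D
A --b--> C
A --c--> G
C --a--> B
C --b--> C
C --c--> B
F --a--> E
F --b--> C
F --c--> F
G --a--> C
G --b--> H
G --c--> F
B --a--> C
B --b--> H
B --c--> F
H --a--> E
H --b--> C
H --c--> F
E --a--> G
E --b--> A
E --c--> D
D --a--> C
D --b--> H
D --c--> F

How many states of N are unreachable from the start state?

0

Every one of the 8 states is reachable from H.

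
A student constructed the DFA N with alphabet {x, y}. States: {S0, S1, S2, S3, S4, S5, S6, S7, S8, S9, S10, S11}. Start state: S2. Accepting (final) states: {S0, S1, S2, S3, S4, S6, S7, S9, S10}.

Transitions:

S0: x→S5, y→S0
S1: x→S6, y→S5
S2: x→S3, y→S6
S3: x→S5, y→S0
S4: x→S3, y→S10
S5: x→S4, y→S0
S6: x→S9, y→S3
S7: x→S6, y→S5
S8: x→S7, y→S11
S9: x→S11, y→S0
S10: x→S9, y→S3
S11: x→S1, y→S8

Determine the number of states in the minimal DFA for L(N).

7

P0 = {S0,S1,S2,S3,S4,S6,S7,S9,S10} | {S5,S8,S11}.
Split {S0,S1,S2,S3,S4,S6,S7,S9,S10} by δ(·,x) → {S1,S2,S4,S6,S7,S10} and {S0,S3,S9}.
On input x, block {S1,S2,S4,S6,S7,S10} splits into {S2,S4,S6,S10} and {S1,S7}.
Refine {S2,S4,S6,S10} on symbol y: members go to different blocks, giving {S2,S4} and {S6,S10}.
Split {S5,S8,S11} by δ(·,x) → {S8,S11} and {S5}.
Refine {S0,S3,S9} on symbol x: members go to different blocks, giving {S0,S3} and {S9}.
The partition is now stable with 7 blocks: {S2,S4} | {S8,S11} | {S0,S3} | {S1,S7} | {S6,S10} | {S5} | {S9}.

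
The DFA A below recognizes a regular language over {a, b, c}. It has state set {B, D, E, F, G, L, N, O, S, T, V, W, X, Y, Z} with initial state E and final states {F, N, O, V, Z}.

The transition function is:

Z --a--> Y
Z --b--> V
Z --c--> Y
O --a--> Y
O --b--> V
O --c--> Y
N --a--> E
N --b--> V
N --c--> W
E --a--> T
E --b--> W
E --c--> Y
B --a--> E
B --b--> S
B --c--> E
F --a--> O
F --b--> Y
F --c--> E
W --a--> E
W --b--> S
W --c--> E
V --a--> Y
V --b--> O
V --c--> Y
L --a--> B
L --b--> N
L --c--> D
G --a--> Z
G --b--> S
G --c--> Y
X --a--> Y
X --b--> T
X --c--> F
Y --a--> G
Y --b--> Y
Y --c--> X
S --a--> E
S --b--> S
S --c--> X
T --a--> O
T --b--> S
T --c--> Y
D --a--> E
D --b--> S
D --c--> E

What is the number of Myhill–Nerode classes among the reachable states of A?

States {B,D,L,N} cannot be reached from the start state, so discard them.
Initial partition by acceptance: {F,O,V,Z} | {E,G,S,T,W,X,Y}.
Refine {F,O,V,Z} on symbol a: members go to different blocks, giving {O,V,Z} and {F}.
On input a, block {E,G,S,T,W,X,Y} splits into {E,S,W,X,Y} and {G,T}.
Refine {E,S,W,X,Y} on symbol a: members go to different blocks, giving {S,W,X} and {E,Y}.
Refine {S,W,X} on symbol b: members go to different blocks, giving {S,W} and {X}.
On input c, block {S,W} splits into {S} and {W}.
On input b, block {E,Y} splits into {E} and {Y}.
No further refinement is possible. Final partition (8 blocks): {O,V,Z} | {S} | {F} | {G,T} | {E} | {X} | {W} | {Y}.

8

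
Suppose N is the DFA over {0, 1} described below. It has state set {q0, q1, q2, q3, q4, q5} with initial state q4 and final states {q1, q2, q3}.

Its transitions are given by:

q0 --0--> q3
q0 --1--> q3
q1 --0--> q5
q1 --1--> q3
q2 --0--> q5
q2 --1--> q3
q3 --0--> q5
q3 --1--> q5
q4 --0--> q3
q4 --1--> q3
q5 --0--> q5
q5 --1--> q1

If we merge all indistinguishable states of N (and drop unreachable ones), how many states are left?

Reachable states from the start: {q1,q3,q4,q5}. Unreachable: {q0,q2} — drop them.
P0 = {q1,q3} | {q4,q5}.
On input 1, block {q1,q3} splits into {q1} and {q3}.
Split {q4,q5} by δ(·,0) → {q4} and {q5}.
No further refinement is possible. Final partition (4 blocks): {q1} | {q4} | {q3} | {q5}.

4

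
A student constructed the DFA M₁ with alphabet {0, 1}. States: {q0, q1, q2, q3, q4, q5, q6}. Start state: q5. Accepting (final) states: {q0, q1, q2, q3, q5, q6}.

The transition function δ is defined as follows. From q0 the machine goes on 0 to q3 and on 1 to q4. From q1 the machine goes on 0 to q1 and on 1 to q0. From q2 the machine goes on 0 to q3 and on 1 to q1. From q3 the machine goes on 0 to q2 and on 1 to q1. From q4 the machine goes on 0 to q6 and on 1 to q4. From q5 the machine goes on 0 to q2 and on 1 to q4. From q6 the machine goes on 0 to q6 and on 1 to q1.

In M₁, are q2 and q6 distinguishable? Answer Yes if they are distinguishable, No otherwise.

No

P0 = {q0,q1,q2,q3,q5,q6} | {q4}.
Refine {q0,q1,q2,q3,q5,q6} on symbol 1: members go to different blocks, giving {q1,q2,q3,q6} and {q0,q5}.
Refine {q1,q2,q3,q6} on symbol 1: members go to different blocks, giving {q2,q3,q6} and {q1}.
Stable partition: {q2,q3,q6} | {q4} | {q0,q5} | {q1} — 4 equivalence classes.
q2 and q6 lie in the same block of the stable partition, so they are equivalent — no string distinguishes them.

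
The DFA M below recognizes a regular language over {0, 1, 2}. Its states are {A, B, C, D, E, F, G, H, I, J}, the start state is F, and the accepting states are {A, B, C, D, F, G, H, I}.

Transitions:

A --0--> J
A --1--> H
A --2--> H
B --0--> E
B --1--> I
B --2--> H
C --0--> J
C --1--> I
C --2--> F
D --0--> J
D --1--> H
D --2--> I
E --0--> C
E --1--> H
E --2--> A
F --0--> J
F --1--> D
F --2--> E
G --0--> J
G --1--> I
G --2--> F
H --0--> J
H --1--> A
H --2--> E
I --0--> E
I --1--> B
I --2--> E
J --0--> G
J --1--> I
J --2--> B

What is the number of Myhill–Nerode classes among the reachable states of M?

3

All states are reachable from the start state.
Initial partition by acceptance: {A,B,C,D,F,G,H,I} | {E,J}.
On input 2, block {A,B,C,D,F,G,H,I} splits into {A,B,C,D,G} and {F,H,I}.
No further refinement is possible. Final partition (3 blocks): {A,B,C,D,G} | {E,J} | {F,H,I}.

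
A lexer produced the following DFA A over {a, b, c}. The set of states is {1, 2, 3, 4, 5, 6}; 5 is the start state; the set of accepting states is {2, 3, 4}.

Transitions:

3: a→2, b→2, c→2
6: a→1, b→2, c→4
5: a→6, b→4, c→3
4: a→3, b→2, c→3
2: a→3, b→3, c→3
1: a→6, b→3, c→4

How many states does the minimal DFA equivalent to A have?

All states are reachable from the start state.
Start with accepting vs non-accepting: {2,3,4} | {1,5,6}.
No further refinement is possible. Final partition (2 blocks): {2,3,4} | {1,5,6}.

2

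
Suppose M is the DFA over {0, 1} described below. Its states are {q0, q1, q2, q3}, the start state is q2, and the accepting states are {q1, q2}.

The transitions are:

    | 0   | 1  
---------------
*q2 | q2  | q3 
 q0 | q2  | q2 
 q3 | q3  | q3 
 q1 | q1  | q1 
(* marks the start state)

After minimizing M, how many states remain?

States {q0,q1} cannot be reached from the start state, so discard them.
Initial partition by acceptance: {q2} | {q3}.
Stable partition: {q2} | {q3} — 2 equivalence classes.

2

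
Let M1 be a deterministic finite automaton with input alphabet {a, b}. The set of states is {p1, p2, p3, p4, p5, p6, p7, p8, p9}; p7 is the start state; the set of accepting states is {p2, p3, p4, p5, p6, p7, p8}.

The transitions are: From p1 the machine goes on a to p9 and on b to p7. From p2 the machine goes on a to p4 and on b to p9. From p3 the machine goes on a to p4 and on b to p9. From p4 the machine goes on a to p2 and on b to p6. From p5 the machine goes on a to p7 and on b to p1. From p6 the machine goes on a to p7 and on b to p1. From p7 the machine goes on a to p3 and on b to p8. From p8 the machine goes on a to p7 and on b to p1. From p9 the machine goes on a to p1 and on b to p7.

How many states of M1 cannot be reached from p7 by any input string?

No path from p7 leads to p5; the other 8 states are all reachable.

1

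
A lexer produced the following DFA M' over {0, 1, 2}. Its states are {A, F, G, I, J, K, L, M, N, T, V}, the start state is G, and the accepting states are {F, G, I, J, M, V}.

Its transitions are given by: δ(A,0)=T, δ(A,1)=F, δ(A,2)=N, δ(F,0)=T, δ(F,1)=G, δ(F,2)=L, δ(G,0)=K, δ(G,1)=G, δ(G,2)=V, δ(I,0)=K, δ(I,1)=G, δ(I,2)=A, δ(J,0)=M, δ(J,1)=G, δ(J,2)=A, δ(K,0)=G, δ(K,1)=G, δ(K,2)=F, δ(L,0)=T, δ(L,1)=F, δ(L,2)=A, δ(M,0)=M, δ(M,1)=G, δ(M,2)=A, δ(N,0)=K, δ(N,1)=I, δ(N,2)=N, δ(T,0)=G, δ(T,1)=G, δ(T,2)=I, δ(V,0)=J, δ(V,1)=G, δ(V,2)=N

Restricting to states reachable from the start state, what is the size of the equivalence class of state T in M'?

All states are reachable from the start state.
Initial partition by acceptance: {F,G,I,J,M,V} | {A,K,L,N,T}.
Split {F,G,I,J,M,V} by δ(·,0) → {F,G,I} and {J,M,V}.
On input 2, block {F,G,I} splits into {F,I} and {G}.
Refine {A,K,L,N,T} on symbol 0: members go to different blocks, giving {A,L,N} and {K,T}.
No further refinement is possible. Final partition (5 blocks): {F,I} | {A,L,N} | {J,M,V} | {G} | {K,T}.
The equivalence class containing T is {K,T}, of size 2.

2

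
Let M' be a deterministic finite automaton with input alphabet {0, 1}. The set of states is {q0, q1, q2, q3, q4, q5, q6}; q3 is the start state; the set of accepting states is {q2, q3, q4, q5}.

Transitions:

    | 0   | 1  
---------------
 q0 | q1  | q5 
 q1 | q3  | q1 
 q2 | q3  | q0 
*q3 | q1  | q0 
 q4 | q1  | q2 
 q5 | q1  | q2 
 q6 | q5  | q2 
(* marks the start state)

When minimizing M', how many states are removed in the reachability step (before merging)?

Starting at q3 and following transitions, the reachable set is {q0, q1, q2, q3, q5}. That leaves q4, q6 unreachable — 2 in total.

2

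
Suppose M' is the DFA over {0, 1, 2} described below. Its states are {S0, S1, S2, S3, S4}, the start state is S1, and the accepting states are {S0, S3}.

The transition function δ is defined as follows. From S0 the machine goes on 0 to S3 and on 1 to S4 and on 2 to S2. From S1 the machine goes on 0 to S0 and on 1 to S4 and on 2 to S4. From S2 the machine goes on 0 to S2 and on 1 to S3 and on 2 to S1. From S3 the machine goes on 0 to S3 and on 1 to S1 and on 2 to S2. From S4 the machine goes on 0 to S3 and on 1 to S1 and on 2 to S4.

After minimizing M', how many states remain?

All states are reachable from the start state.
P0 = {S0,S3} | {S1,S2,S4}.
Refine {S1,S2,S4} on symbol 0: members go to different blocks, giving {S1,S4} and {S2}.
No further refinement is possible. Final partition (3 blocks): {S0,S3} | {S1,S4} | {S2}.

3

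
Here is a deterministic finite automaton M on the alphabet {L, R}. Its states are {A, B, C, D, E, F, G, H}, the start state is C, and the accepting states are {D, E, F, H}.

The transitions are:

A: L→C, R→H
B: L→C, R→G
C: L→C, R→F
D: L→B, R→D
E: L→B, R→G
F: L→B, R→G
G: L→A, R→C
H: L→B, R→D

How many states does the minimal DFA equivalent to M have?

6

First remove the unreachable states {E}; 7 states remain.
Start with accepting vs non-accepting: {D,F,H} | {A,B,C,G}.
On input R, block {D,F,H} splits into {D,H} and {F}.
Refine {A,B,C,G} on symbol R: members go to different blocks, giving {B,G} and {A} and {C}.
On input L, block {B,G} splits into {B} and {G}.
Stable partition: {D,H} | {B} | {F} | {A} | {C} | {G} — 6 equivalence classes.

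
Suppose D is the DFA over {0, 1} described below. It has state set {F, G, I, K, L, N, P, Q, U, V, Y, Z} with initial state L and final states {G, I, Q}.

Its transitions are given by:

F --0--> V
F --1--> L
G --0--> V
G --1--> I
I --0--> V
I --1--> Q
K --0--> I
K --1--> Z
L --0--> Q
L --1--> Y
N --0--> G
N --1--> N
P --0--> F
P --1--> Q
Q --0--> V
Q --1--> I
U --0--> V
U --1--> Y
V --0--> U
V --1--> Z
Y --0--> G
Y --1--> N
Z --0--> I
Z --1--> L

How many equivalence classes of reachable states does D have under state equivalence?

States {F,K,P} cannot be reached from the start state, so discard them.
P0 = {G,I,Q} | {L,N,U,V,Y,Z}.
On input 0, block {L,N,U,V,Y,Z} splits into {L,N,Y,Z} and {U,V}.
No further refinement is possible. Final partition (3 blocks): {G,I,Q} | {L,N,Y,Z} | {U,V}.

3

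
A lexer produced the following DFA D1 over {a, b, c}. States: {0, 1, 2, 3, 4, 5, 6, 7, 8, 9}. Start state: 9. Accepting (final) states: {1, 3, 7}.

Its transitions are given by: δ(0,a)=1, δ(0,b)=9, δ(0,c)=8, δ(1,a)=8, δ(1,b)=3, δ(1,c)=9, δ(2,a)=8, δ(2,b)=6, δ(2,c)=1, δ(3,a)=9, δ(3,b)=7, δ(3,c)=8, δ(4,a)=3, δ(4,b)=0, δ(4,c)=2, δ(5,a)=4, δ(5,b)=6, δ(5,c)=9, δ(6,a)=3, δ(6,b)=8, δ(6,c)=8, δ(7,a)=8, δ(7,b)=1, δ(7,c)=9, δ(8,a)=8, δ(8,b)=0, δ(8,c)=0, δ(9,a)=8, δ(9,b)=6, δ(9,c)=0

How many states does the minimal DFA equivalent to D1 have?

Reachable states from the start: {0,1,3,6,7,8,9}. Unreachable: {2,4,5} — drop them.
Initial partition by acceptance: {1,3,7} | {0,6,8,9}.
Split {0,6,8,9} by δ(·,a) → {0,6} and {8,9}.
No further refinement is possible. Final partition (3 blocks): {1,3,7} | {0,6} | {8,9}.

3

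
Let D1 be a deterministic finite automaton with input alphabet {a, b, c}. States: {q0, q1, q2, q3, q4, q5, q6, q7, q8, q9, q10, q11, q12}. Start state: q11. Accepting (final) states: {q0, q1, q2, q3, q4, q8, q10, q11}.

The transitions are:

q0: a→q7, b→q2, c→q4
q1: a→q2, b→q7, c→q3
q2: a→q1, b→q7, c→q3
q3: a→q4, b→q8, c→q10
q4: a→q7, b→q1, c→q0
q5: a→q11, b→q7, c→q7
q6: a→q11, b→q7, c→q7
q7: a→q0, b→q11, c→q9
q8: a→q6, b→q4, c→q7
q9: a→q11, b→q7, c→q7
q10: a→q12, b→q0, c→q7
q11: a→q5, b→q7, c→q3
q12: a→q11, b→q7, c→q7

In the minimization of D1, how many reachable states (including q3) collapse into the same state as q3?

P0 = {q0,q1,q2,q3,q4,q8,q10,q11} | {q5,q6,q7,q9,q12}.
Split {q0,q1,q2,q3,q4,q8,q10,q11} by δ(·,a) → {q0,q4,q8,q10,q11} and {q1,q2,q3}.
On input b, block {q0,q4,q8,q10,q11} splits into {q0,q4} and {q8,q10} and {q11}.
On input a, block {q5,q6,q7,q9,q12} splits into {q5,q6,q9,q12} and {q7}.
Split {q1,q2,q3} by δ(·,a) → {q1,q2} and {q3}.
The partition is now stable with 7 blocks: {q0,q4} | {q5,q6,q9,q12} | {q1,q2} | {q8,q10} | {q11} | {q7} | {q3}.
The equivalence class containing q3 is {q3}, of size 1.

1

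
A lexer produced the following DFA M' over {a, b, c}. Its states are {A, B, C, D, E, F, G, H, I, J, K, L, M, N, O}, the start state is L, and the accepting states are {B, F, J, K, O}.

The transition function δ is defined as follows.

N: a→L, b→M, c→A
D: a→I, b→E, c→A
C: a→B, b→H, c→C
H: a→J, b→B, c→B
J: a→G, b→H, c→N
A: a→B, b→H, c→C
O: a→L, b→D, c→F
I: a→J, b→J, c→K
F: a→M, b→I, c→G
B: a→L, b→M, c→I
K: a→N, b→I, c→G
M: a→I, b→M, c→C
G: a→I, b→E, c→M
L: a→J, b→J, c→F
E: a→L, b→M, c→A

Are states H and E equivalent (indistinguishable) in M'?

No

Reachable states from the start: {A,B,C,E,F,G,H,I,J,K,L,M,N}. Unreachable: {D,O} — drop them.
Start with accepting vs non-accepting: {B,F,J,K} | {A,C,E,G,H,I,L,M,N}.
On input a, block {A,C,E,G,H,I,L,M,N} splits into {A,C,H,I,L} and {E,G,M,N}.
Refine {B,F,J,K} on symbol a: members go to different blocks, giving {F,J,K} and {B}.
Split {A,C,H,I,L} by δ(·,a) → {H,I,L} and {A,C}.
Split {H,I,L} by δ(·,b) → {I,L} and {H}.
Split {F,J,K} by δ(·,b) → {F,K} and {J}.
Refine {E,G,M,N} on symbol c: members go to different blocks, giving {E,M,N} and {G}.
Stable partition: {F,K} | {I,L} | {E,M,N} | {B} | {A,C} | {H} | {J} | {G} — 8 equivalence classes.
H and E end up in different blocks, so they are distinguishable. For instance, the string 'a' is accepted from only H.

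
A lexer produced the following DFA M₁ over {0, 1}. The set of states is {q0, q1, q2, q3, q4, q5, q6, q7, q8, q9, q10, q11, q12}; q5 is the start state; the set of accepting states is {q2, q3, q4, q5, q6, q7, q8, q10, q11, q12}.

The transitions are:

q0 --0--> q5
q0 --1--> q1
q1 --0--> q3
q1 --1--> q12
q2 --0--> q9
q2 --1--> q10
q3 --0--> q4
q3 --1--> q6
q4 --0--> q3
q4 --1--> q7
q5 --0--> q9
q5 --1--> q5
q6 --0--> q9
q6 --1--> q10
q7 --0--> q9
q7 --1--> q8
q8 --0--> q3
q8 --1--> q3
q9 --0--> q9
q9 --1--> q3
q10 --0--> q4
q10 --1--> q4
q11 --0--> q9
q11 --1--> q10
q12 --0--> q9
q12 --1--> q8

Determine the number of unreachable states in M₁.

5

No path from q5 leads to q0, q1, q2, q11, q12; the other 8 states are all reachable.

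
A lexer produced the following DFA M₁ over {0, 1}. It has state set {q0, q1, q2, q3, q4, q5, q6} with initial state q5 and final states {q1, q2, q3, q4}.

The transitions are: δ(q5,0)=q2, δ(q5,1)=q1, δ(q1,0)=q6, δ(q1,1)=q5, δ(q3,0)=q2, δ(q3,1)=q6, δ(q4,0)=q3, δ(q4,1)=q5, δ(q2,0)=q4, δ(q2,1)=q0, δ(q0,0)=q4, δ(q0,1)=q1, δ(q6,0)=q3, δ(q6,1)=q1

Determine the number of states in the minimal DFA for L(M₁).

3

Every state is reachable, so we keep all 7.
Initial partition by acceptance: {q1,q2,q3,q4} | {q0,q5,q6}.
On input 0, block {q1,q2,q3,q4} splits into {q2,q3,q4} and {q1}.
The partition is now stable with 3 blocks: {q2,q3,q4} | {q0,q5,q6} | {q1}.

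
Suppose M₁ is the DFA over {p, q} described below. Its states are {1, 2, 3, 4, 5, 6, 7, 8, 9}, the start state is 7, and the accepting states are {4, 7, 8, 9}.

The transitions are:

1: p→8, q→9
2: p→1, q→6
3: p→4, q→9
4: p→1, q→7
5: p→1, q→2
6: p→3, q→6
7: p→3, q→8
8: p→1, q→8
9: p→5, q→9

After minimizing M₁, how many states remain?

4

All states are reachable from the start state.
Start with accepting vs non-accepting: {4,7,8,9} | {1,2,3,5,6}.
Split {1,2,3,5,6} by δ(·,p) → {2,5,6} and {1,3}.
On input p, block {4,7,8,9} splits into {4,7,8} and {9}.
The partition is now stable with 4 blocks: {4,7,8} | {2,5,6} | {1,3} | {9}.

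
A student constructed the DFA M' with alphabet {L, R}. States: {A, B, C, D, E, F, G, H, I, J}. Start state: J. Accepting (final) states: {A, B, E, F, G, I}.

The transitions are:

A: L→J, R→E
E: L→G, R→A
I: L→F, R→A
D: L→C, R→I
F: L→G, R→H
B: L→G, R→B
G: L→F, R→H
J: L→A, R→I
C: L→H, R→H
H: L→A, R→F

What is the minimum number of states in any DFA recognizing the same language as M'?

First remove the unreachable states {B,C,D}; 7 states remain.
Start with accepting vs non-accepting: {A,E,F,G,I} | {H,J}.
On input L, block {A,E,F,G,I} splits into {E,F,G,I} and {A}.
Refine {E,F,G,I} on symbol R: members go to different blocks, giving {E,I} and {F,G}.
On input R, block {H,J} splits into {H} and {J}.
No further refinement is possible. Final partition (5 blocks): {E,I} | {H} | {A} | {F,G} | {J}.

5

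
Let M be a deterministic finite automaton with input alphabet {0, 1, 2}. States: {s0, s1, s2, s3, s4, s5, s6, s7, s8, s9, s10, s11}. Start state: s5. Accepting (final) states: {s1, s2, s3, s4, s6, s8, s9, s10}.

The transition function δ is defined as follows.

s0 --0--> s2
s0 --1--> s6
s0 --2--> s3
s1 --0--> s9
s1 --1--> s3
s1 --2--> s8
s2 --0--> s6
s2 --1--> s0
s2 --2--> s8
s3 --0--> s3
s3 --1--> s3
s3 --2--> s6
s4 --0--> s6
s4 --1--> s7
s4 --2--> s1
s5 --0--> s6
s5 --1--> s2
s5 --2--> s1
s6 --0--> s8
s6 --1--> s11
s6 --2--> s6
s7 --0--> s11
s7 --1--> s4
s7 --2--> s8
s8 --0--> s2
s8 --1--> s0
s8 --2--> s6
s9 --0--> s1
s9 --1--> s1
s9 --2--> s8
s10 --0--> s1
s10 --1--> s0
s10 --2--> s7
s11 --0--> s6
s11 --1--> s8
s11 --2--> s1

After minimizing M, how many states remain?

3

States {s4,s7,s10} cannot be reached from the start state, so discard them.
P0 = {s1,s2,s3,s6,s8,s9} | {s0,s5,s11}.
Split {s1,s2,s3,s6,s8,s9} by δ(·,1) → {s1,s3,s9} and {s2,s6,s8}.
Stable partition: {s1,s3,s9} | {s0,s5,s11} | {s2,s6,s8} — 3 equivalence classes.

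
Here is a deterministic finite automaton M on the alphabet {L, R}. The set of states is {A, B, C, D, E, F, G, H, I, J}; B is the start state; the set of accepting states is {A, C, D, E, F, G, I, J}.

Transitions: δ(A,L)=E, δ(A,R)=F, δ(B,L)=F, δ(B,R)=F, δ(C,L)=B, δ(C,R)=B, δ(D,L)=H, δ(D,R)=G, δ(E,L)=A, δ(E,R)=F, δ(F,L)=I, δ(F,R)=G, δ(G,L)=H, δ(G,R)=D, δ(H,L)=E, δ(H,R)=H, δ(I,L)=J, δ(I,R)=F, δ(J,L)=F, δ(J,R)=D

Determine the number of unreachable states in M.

Starting at B and following transitions, the reachable set is {A, B, D, E, F, G, H, I, J}. That leaves C unreachable — 1 in total.

1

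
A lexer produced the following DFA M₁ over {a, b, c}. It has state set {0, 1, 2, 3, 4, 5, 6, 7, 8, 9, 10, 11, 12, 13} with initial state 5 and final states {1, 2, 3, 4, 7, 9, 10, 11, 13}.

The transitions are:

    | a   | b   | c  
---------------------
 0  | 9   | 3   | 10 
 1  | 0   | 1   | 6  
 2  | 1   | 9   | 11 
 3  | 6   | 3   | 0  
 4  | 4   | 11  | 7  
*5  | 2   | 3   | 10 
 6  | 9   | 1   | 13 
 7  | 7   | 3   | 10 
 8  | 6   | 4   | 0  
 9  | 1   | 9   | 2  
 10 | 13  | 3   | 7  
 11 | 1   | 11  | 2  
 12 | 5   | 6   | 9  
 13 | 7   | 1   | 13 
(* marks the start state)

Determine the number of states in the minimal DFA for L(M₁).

4

States {4,8,12} cannot be reached from the start state, so discard them.
Initial partition by acceptance: {1,2,3,7,9,10,11,13} | {0,5,6}.
On input a, block {1,2,3,7,9,10,11,13} splits into {2,7,9,10,11,13} and {1,3}.
On input a, block {2,7,9,10,11,13} splits into {2,9,11} and {7,10,13}.
Stable partition: {2,9,11} | {0,5,6} | {1,3} | {7,10,13} — 4 equivalence classes.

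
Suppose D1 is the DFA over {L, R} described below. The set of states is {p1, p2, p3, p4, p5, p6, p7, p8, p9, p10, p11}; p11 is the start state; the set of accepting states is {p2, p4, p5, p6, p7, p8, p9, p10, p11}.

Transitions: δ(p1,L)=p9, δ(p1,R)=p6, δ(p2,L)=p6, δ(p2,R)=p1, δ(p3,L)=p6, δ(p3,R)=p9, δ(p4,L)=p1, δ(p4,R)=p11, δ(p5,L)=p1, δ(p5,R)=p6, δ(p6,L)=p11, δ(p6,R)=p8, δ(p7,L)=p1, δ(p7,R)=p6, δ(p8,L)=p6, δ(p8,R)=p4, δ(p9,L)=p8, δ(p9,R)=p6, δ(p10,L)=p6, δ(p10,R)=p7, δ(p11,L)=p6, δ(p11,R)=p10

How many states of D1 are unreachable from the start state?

BFS from p11 reaches {p1, p4, p6, p7, p8, p9, p10, p11}; the 3 state(s) p2, p3, p5 are never visited.

3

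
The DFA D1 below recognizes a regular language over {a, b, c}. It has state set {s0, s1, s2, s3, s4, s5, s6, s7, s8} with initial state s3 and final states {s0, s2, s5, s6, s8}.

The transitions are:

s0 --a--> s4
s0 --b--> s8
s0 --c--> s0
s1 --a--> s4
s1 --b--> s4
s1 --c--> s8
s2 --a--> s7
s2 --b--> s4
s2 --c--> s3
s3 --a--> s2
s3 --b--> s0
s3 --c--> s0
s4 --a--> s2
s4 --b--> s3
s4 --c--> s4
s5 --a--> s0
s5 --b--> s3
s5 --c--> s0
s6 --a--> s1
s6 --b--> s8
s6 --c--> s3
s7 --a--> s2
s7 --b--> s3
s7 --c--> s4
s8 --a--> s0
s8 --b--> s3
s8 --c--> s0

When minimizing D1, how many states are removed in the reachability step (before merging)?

BFS from s3 reaches {s0, s2, s3, s4, s7, s8}; the 3 state(s) s1, s5, s6 are never visited.

3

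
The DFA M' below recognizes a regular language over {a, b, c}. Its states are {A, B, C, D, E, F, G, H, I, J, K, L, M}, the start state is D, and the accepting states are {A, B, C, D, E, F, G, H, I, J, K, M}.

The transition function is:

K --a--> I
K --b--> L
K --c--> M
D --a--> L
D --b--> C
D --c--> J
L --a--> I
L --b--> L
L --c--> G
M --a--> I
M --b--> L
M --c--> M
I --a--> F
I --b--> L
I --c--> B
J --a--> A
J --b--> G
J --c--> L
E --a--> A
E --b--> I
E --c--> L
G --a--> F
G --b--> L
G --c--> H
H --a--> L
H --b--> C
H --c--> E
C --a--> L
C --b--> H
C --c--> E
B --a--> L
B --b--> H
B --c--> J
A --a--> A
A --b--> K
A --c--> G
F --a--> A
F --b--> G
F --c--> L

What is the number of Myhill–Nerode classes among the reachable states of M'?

6

Every state is reachable, so we keep all 13.
P0 = {A,B,C,D,E,F,G,H,I,J,K,M} | {L}.
Split {A,B,C,D,E,F,G,H,I,J,K,M} by δ(·,a) → {A,E,F,G,I,J,K,M} and {B,C,D,H}.
On input b, block {A,E,F,G,I,J,K,M} splits into {A,E,F,J} and {G,I,K,M}.
Refine {A,E,F,J} on symbol c: members go to different blocks, giving {E,F,J} and {A}.
Split {G,I,K,M} by δ(·,a) → {G,I} and {K,M}.
The partition is now stable with 6 blocks: {E,F,J} | {L} | {B,C,D,H} | {G,I} | {A} | {K,M}.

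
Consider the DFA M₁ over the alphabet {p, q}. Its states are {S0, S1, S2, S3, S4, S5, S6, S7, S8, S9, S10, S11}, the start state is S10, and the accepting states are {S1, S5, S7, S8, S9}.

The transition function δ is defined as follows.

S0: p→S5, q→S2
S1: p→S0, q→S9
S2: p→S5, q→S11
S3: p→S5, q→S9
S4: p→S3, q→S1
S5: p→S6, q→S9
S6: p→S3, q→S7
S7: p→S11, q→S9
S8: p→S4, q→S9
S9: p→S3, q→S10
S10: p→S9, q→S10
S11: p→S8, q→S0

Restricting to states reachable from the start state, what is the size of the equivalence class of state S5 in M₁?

P0 = {S1,S5,S7,S8,S9} | {S0,S2,S3,S4,S6,S10,S11}.
Split {S1,S5,S7,S8,S9} by δ(·,q) → {S1,S5,S7,S8} and {S9}.
Refine {S0,S2,S3,S4,S6,S10,S11} on symbol p: members go to different blocks, giving {S0,S2,S3,S11} and {S4,S6} and {S10}.
On input p, block {S1,S5,S7,S8} splits into {S1,S7} and {S5,S8}.
Split {S0,S2,S3,S11} by δ(·,q) → {S0,S2,S11} and {S3}.
No further refinement is possible. Final partition (7 blocks): {S1,S7} | {S0,S2,S11} | {S9} | {S4,S6} | {S10} | {S5,S8} | {S3}.
State S5 belongs to the block {S5,S8}, which has 2 states.

2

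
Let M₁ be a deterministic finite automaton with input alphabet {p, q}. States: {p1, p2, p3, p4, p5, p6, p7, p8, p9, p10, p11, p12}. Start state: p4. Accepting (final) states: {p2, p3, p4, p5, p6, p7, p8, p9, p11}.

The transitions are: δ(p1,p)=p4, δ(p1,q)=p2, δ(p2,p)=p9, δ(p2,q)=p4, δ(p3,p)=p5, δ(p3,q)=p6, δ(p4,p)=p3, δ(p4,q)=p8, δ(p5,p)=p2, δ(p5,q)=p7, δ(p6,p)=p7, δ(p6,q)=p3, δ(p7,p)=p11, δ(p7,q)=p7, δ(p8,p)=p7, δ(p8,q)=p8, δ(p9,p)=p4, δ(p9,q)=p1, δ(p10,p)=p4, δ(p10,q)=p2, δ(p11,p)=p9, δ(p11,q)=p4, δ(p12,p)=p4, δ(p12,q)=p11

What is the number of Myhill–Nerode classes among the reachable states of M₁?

Reachable states from the start: {p1,p2,p3,p4,p5,p6,p7,p8,p9,p11}. Unreachable: {p10,p12} — drop them.
Initial partition by acceptance: {p2,p3,p4,p5,p6,p7,p8,p9,p11} | {p1}.
Split {p2,p3,p4,p5,p6,p7,p8,p9,p11} by δ(·,q) → {p2,p3,p4,p5,p6,p7,p8,p11} and {p9}.
Refine {p2,p3,p4,p5,p6,p7,p8,p11} on symbol p: members go to different blocks, giving {p3,p4,p5,p6,p7,p8} and {p2,p11}.
Split {p3,p4,p5,p6,p7,p8} by δ(·,p) → {p3,p4,p6,p8} and {p5,p7}.
Refine {p3,p4,p6,p8} on symbol p: members go to different blocks, giving {p3,p6,p8} and {p4}.
The partition is now stable with 6 blocks: {p3,p6,p8} | {p1} | {p9} | {p2,p11} | {p5,p7} | {p4}.

6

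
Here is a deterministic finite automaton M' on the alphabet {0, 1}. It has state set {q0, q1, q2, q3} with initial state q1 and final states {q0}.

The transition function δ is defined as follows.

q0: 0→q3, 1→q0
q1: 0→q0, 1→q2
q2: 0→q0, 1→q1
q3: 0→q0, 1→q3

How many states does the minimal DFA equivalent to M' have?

Every state is reachable, so we keep all 4.
Initial partition by acceptance: {q0} | {q1,q2,q3}.
No further refinement is possible. Final partition (2 blocks): {q0} | {q1,q2,q3}.

2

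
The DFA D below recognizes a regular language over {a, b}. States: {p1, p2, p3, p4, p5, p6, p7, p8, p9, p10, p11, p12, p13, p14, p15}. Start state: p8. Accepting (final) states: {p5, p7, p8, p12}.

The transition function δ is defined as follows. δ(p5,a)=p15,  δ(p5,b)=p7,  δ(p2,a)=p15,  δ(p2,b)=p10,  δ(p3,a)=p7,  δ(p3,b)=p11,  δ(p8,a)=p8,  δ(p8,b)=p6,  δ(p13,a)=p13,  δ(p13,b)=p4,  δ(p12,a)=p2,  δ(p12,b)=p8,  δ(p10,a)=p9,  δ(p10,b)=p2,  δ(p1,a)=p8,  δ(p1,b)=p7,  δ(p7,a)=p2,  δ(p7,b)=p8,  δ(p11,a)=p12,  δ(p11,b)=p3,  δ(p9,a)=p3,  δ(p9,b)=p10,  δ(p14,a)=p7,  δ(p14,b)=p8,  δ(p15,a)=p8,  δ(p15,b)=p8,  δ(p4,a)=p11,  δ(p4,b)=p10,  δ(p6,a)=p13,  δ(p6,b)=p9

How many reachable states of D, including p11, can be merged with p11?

States {p1,p5,p14} cannot be reached from the start state, so discard them.
Start with accepting vs non-accepting: {p7,p8,p12} | {p2,p3,p4,p6,p9,p10,p11,p13,p15}.
Split {p7,p8,p12} by δ(·,a) → {p7,p12} and {p8}.
On input a, block {p2,p3,p4,p6,p9,p10,p11,p13,p15} splits into {p2,p4,p6,p9,p10,p13} and {p3,p11} and {p15}.
Split {p2,p4,p6,p9,p10,p13} by δ(·,a) → {p6,p10,p13} and {p4,p9} and {p2}.
Refine {p6,p10,p13} on symbol a: members go to different blocks, giving {p6,p13} and {p10}.
No further refinement is possible. Final partition (8 blocks): {p7,p12} | {p6,p13} | {p8} | {p3,p11} | {p15} | {p4,p9} | {p2} | {p10}.
State p11 belongs to the block {p3,p11}, which has 2 states.

2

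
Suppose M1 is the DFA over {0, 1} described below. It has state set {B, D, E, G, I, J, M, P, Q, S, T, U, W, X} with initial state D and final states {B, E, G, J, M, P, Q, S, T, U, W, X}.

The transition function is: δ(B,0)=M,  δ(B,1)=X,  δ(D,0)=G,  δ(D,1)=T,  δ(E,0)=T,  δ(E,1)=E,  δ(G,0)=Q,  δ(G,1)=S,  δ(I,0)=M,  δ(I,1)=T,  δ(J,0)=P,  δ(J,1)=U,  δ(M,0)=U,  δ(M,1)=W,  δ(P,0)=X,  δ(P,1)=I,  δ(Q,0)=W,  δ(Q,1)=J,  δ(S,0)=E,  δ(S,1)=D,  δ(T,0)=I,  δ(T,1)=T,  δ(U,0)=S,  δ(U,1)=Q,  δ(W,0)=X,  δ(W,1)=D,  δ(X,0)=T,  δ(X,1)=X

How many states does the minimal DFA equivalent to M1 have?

States {B} cannot be reached from the start state, so discard them.
Initial partition by acceptance: {E,G,J,M,P,Q,S,T,U,W,X} | {D,I}.
Split {E,G,J,M,P,Q,S,T,U,W,X} by δ(·,0) → {E,G,J,M,P,Q,S,U,W,X} and {T}.
Split {E,G,J,M,P,Q,S,U,W,X} by δ(·,0) → {G,J,M,P,Q,S,U,W} and {E,X}.
Split {G,J,M,P,Q,S,U,W} by δ(·,0) → {G,J,M,Q,U} and {P,S,W}.
Refine {G,J,M,Q,U} on symbol 0: members go to different blocks, giving {J,Q,U} and {G,M}.
The partition is now stable with 6 blocks: {J,Q,U} | {D,I} | {T} | {E,X} | {P,S,W} | {G,M}.

6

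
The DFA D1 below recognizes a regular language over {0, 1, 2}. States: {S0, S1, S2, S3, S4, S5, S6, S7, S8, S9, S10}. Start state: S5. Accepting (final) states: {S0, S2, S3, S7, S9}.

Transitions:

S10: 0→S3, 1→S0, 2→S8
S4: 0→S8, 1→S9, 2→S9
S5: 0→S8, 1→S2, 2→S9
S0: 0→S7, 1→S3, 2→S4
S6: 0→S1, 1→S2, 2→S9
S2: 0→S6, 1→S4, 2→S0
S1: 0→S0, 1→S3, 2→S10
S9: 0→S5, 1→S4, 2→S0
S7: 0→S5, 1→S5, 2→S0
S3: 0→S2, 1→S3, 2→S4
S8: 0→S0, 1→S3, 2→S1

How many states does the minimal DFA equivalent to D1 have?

All states are reachable from the start state.
Initial partition by acceptance: {S0,S2,S3,S7,S9} | {S1,S4,S5,S6,S8,S10}.
Split {S0,S2,S3,S7,S9} by δ(·,0) → {S2,S7,S9} and {S0,S3}.
Refine {S1,S4,S5,S6,S8,S10} on symbol 0: members go to different blocks, giving {S1,S8,S10} and {S4,S5,S6}.
Stable partition: {S2,S7,S9} | {S1,S8,S10} | {S0,S3} | {S4,S5,S6} — 4 equivalence classes.

4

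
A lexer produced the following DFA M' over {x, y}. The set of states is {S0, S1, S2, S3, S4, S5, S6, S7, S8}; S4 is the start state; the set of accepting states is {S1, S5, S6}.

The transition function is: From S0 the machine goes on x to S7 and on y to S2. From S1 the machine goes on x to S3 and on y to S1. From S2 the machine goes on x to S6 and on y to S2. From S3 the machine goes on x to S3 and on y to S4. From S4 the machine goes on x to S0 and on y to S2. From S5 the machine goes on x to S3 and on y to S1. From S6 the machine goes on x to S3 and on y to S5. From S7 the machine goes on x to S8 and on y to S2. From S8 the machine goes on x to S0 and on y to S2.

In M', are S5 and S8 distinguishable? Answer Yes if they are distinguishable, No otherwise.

Yes

Every state is reachable, so we keep all 9.
P0 = {S1,S5,S6} | {S0,S2,S3,S4,S7,S8}.
Split {S0,S2,S3,S4,S7,S8} by δ(·,x) → {S0,S3,S4,S7,S8} and {S2}.
Split {S0,S3,S4,S7,S8} by δ(·,y) → {S0,S4,S7,S8} and {S3}.
No further refinement is possible. Final partition (4 blocks): {S1,S5,S6} | {S0,S4,S7,S8} | {S2} | {S3}.
S5 and S8 end up in different blocks, so they are distinguishable. For instance, the string 'ε' is accepted from only S5.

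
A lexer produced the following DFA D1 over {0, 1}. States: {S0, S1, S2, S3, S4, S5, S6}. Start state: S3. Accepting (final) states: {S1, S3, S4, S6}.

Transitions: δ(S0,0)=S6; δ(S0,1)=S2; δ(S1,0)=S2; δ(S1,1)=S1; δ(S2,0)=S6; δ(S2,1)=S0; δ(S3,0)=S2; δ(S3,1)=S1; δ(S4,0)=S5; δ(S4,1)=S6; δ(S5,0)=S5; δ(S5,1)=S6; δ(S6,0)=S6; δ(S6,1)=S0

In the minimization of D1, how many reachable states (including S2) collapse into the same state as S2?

2

First remove the unreachable states {S4,S5}; 5 states remain.
P0 = {S1,S3,S6} | {S0,S2}.
Split {S1,S3,S6} by δ(·,0) → {S1,S3} and {S6}.
No further refinement is possible. Final partition (3 blocks): {S1,S3} | {S0,S2} | {S6}.
The equivalence class containing S2 is {S0,S2}, of size 2.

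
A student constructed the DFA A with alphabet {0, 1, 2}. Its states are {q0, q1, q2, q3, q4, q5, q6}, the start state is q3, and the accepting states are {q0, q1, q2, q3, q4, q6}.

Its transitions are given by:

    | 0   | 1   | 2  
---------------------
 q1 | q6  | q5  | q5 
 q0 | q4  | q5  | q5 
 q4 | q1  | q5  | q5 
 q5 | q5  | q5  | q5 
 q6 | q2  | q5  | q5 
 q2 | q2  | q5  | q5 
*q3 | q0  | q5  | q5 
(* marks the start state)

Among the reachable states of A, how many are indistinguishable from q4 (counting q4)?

Start with accepting vs non-accepting: {q0,q1,q2,q3,q4,q6} | {q5}.
The partition is now stable with 2 blocks: {q0,q1,q2,q3,q4,q6} | {q5}.
The equivalence class containing q4 is {q0,q1,q2,q3,q4,q6}, of size 6.

6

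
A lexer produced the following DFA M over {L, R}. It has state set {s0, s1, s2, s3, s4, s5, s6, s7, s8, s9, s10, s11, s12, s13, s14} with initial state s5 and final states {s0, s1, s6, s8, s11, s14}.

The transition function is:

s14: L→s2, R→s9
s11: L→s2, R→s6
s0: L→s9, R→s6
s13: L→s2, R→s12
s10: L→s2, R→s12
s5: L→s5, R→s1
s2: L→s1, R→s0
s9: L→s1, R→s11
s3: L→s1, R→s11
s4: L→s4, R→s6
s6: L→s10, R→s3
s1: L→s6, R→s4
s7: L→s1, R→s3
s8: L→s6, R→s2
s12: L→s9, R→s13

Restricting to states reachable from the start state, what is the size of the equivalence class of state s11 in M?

Reachable states from the start: {s0,s1,s2,s3,s4,s5,s6,s9,s10,s11,s12,s13}. Unreachable: {s7,s8,s14} — drop them.
P0 = {s0,s1,s6,s11} | {s2,s3,s4,s5,s9,s10,s12,s13}.
On input L, block {s0,s1,s6,s11} splits into {s0,s6,s11} and {s1}.
Refine {s0,s6,s11} on symbol R: members go to different blocks, giving {s0,s11} and {s6}.
Split {s2,s3,s4,s5,s9,s10,s12,s13} by δ(·,L) → {s4,s5,s10,s12,s13} and {s2,s3,s9}.
Refine {s4,s5,s10,s12,s13} on symbol L: members go to different blocks, giving {s10,s12,s13} and {s4,s5}.
Refine {s4,s5} on symbol R: members go to different blocks, giving {s4} and {s5}.
Stable partition: {s0,s11} | {s10,s12,s13} | {s1} | {s6} | {s2,s3,s9} | {s4} | {s5} — 7 equivalence classes.
The equivalence class containing s11 is {s0,s11}, of size 2.

2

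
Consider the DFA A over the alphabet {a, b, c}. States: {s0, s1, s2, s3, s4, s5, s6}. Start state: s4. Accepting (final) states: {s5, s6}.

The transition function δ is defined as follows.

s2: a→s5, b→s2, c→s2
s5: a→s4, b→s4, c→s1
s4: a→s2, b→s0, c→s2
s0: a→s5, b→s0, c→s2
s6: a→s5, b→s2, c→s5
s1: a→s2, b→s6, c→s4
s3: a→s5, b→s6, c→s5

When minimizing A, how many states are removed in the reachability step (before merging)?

1

BFS from s4 reaches {s0, s1, s2, s4, s5, s6}; the 1 state(s) s3 are never visited.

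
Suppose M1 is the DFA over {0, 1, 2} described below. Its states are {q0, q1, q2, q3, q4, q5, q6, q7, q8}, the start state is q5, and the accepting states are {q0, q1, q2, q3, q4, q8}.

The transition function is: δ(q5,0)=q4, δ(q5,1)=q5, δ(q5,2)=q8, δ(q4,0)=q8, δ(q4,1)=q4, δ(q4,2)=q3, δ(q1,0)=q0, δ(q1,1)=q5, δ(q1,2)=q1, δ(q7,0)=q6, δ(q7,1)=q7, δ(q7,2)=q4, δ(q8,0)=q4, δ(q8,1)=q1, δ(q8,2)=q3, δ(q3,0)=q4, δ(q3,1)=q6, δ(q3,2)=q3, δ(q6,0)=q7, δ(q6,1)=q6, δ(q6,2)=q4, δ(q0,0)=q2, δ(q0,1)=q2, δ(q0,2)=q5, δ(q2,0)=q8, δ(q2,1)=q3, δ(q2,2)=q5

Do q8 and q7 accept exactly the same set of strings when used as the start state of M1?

Every state is reachable, so we keep all 9.
Initial partition by acceptance: {q0,q1,q2,q3,q4,q8} | {q5,q6,q7}.
Split {q0,q1,q2,q3,q4,q8} by δ(·,1) → {q0,q2,q4,q8} and {q1,q3}.
On input 1, block {q0,q2,q4,q8} splits into {q0,q4} and {q2,q8}.
Split {q0,q4} by δ(·,1) → {q0} and {q4}.
On input 0, block {q5,q6,q7} splits into {q6,q7} and {q5}.
On input 0, block {q1,q3} splits into {q1} and {q3}.
Split {q2,q8} by δ(·,0) → {q2} and {q8}.
The partition is now stable with 8 blocks: {q0} | {q6,q7} | {q1} | {q2} | {q4} | {q5} | {q3} | {q8}.
q8 and q7 end up in different blocks, so they are distinguishable. For instance, the string 'ε' is accepted from only q8.

No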